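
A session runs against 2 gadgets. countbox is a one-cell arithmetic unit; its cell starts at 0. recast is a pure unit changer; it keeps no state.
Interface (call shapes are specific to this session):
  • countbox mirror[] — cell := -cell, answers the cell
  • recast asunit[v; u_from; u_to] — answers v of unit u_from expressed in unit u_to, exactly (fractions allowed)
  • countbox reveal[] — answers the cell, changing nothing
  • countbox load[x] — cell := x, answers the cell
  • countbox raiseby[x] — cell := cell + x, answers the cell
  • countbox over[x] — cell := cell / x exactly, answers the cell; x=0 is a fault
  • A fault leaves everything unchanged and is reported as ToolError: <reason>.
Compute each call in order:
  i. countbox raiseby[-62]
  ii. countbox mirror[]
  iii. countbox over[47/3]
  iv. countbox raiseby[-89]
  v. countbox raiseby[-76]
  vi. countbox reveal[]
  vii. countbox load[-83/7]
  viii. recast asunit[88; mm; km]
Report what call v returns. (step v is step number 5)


CALL countbox raiseby[x='-62']
RET  -62
CALL countbox mirror[]
RET  62
CALL countbox over[x='47/3']
RET  186/47
CALL countbox raiseby[x='-89']
RET  -3997/47
CALL countbox raiseby[x='-76']
RET  -7569/47
CALL countbox reveal[]
RET  -7569/47
CALL countbox load[x='-83/7']
RET  -83/7
CALL recast asunit[v='88'; u_from='mm'; u_to='km']
RET  11/125000

Answer: -7569/47


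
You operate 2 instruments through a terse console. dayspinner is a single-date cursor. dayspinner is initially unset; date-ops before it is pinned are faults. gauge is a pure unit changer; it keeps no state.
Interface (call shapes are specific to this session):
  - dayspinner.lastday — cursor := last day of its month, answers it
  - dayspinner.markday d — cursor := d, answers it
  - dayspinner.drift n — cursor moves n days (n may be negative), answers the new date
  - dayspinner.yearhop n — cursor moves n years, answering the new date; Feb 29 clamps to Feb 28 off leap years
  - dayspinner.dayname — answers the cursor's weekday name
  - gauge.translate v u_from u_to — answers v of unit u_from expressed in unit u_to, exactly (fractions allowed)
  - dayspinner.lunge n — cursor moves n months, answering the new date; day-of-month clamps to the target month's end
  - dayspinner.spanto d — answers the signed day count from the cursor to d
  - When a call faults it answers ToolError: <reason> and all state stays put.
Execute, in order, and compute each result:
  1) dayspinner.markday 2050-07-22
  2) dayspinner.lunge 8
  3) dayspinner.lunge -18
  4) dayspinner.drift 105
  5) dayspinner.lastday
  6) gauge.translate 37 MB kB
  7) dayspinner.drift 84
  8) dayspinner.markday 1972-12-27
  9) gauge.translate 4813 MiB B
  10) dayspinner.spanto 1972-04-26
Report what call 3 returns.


# dayspinner.markday(d=2050-07-22) : 2050-07-22
# dayspinner.lunge(n=8) : 2051-03-22
# dayspinner.lunge(n=-18) : 2049-09-22
# dayspinner.drift(n=105) : 2050-01-05
# dayspinner.lastday() : 2050-01-31
# gauge.translate(v=37, u_from=MB, u_to=kB) : 37000
# dayspinner.drift(n=84) : 2050-04-25
# dayspinner.markday(d=1972-12-27) : 1972-12-27
# gauge.translate(v=4813, u_from=MiB, u_to=B) : 5046796288
# dayspinner.spanto(d=1972-04-26) : -245

Answer: 2049-09-22


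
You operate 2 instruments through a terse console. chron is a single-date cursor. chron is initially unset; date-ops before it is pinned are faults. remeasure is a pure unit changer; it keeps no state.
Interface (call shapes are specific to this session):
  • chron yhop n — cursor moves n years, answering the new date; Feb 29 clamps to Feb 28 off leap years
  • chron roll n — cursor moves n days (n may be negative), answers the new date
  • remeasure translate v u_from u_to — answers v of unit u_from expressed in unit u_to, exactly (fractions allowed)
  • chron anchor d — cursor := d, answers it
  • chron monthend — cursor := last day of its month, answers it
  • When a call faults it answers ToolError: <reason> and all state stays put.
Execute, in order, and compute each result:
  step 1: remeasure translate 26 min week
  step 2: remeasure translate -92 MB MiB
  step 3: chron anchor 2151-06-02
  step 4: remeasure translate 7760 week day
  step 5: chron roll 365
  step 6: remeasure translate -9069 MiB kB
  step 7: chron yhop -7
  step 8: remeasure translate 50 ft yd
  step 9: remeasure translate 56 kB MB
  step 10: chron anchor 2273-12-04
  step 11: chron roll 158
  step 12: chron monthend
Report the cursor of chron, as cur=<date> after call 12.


Answer: cur=2274-05-31

Derivation:
% remeasure translate v→26 u_from→min u_to→week
  13/5040
% remeasure translate v→-92 u_from→MB u_to→MiB
  -359375/4096
% chron anchor d→2151-06-02
  2151-06-02
% remeasure translate v→7760 u_from→week u_to→day
  54320
% chron roll n→365
  2152-06-01
% remeasure translate v→-9069 u_from→MiB u_to→kB
  -1188691968/125
% chron yhop n→-7
  2145-06-01
% remeasure translate v→50 u_from→ft u_to→yd
  50/3
% remeasure translate v→56 u_from→kB u_to→MB
  7/125
% chron anchor d→2273-12-04
  2273-12-04
% chron roll n→158
  2274-05-11
% chron monthend
  2274-05-31


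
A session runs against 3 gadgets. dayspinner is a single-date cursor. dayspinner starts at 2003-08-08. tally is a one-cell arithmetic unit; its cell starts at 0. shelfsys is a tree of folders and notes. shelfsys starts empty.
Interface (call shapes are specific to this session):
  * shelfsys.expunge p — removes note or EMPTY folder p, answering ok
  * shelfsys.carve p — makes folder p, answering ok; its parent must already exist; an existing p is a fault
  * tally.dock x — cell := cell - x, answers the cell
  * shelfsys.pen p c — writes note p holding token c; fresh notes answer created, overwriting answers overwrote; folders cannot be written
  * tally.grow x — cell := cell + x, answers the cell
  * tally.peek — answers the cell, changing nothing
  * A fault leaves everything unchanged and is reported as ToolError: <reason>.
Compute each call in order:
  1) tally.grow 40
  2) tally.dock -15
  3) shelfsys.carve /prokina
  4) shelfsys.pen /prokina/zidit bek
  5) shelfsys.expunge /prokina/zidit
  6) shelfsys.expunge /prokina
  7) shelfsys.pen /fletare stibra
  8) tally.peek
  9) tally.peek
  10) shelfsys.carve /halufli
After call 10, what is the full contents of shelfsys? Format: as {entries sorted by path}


Answer: {fletare=stibra, halufli/}

Derivation:
Act: tally.grow[40]
Obs: 40
Act: tally.dock[-15]
Obs: 55
Act: shelfsys.carve[/prokina]
Obs: ok
Act: shelfsys.pen[/prokina/zidit; bek]
Obs: created
Act: shelfsys.expunge[/prokina/zidit]
Obs: ok
Act: shelfsys.expunge[/prokina]
Obs: ok
Act: shelfsys.pen[/fletare; stibra]
Obs: created
Act: tally.peek[]
Obs: 55
Act: tally.peek[]
Obs: 55
Act: shelfsys.carve[/halufli]
Obs: ok


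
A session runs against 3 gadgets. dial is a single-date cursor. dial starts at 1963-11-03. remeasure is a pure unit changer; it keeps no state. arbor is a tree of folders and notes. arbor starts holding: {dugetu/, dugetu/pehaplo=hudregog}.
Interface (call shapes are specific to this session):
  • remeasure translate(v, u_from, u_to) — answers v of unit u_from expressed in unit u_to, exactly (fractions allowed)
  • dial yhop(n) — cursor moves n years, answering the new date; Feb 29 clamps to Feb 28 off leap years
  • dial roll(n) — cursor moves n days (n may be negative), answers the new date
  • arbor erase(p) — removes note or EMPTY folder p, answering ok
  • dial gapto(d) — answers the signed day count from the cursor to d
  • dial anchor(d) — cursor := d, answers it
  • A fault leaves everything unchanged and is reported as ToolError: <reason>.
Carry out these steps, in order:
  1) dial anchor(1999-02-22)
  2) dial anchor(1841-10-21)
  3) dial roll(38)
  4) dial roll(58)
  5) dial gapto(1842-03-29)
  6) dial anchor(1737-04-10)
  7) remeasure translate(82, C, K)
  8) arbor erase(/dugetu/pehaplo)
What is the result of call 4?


Answer: 1842-01-25

Derivation:
I invoke dial anchor with d='1999-02-22', giving 1999-02-22.
Now I run dial anchor with d='1841-10-21', and see 1841-10-21.
I try dial roll with n='38': 1841-11-28.
I use dial roll with n='58', which returns 1842-01-25.
Using dial gapto with d='1842-03-29': 63.
I call dial anchor with d='1737-04-10': 1737-04-10.
I call remeasure translate with v='82', u_from='C', u_to='K', giving 7103/20.
Then arbor erase with p='/dugetu/pehaplo', and see ok.


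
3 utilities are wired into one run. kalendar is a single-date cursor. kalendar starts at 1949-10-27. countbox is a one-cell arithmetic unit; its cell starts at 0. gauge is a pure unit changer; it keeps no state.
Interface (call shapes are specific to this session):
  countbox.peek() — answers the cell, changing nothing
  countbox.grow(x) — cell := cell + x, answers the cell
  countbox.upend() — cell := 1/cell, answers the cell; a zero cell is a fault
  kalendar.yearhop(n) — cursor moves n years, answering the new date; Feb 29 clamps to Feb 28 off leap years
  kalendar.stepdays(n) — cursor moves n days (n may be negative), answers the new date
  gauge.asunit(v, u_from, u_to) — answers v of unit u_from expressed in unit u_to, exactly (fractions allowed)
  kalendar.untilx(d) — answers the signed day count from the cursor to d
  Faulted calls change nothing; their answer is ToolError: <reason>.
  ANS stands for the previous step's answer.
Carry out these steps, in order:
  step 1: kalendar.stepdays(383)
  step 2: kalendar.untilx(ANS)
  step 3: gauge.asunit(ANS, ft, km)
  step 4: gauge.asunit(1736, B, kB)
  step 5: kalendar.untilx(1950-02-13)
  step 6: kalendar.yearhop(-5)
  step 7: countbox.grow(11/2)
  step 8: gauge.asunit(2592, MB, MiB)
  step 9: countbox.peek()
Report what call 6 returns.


Answer: 1945-11-14

Derivation:
! kalendar.stepdays(383) -> 1950-11-14
! kalendar.untilx(ANS) -> 0
! gauge.asunit(ANS, ft, km) -> 0
! gauge.asunit(1736, B, kB) -> 217/125
! kalendar.untilx(1950-02-13) -> -274
! kalendar.yearhop(-5) -> 1945-11-14
! countbox.grow(11/2) -> 11/2
! gauge.asunit(2592, MB, MiB) -> 1265625/512
! countbox.peek() -> 11/2


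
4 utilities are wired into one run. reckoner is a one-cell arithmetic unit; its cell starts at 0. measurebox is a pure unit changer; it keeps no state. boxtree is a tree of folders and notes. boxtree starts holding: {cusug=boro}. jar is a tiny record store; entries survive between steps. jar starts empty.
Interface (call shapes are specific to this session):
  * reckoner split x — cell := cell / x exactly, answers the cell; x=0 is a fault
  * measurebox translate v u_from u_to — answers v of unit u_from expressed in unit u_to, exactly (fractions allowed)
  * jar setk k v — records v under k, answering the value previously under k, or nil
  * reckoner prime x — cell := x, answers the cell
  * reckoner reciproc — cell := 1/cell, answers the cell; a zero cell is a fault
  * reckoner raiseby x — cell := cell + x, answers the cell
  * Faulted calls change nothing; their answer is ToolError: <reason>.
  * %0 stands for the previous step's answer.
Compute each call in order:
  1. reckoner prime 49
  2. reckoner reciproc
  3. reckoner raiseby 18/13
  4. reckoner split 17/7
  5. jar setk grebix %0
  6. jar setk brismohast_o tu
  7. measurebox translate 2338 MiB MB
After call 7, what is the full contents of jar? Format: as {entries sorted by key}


Answer: {brismohast_o=tu, grebix=895/1547}

Derivation:
→ reckoner prime(x='49')
← 49
→ reckoner reciproc()
← 1/49
→ reckoner raiseby(x='18/13')
← 895/637
→ reckoner split(x='17/7')
← 895/1547
→ jar setk(k='grebix', v='%0')
← nil
→ jar setk(k='brismohast_o', v='tu')
← nil
→ measurebox translate(v='2338', u_from='MiB', u_to='MB')
← 38305792/15625


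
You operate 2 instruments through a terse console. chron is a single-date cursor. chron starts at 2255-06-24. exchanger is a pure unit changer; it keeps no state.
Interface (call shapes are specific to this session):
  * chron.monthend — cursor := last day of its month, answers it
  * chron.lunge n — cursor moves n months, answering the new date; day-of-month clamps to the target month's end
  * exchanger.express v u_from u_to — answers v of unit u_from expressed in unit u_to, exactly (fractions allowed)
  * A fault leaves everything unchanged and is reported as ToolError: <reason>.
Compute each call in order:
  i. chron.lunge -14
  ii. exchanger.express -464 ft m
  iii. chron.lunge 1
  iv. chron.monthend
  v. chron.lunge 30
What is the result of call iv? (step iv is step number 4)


// 1. lunge(-14) ~> 2254-04-24
// 2. express(-464, ft, m) ~> -88392/625
// 3. lunge(1) ~> 2254-05-24
// 4. monthend() ~> 2254-05-31
// 5. lunge(30) ~> 2256-11-30

Answer: 2254-05-31


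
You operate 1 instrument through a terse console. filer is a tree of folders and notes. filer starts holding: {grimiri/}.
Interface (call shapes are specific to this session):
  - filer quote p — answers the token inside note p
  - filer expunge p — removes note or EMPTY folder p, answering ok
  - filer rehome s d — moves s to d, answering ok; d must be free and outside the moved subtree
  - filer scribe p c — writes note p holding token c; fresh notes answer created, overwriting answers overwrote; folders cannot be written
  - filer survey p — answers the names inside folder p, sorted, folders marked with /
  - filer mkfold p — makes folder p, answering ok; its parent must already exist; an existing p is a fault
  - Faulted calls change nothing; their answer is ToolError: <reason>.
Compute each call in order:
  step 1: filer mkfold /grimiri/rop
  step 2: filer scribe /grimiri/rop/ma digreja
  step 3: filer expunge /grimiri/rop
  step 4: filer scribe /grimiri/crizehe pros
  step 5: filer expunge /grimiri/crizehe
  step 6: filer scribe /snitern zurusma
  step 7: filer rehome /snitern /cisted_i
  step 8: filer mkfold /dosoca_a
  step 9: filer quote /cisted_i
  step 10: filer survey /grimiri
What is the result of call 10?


Answer: [rop/]

Derivation:
[in] filer mkfold p=/grimiri/rop
  ok
[in] filer scribe p=/grimiri/rop/ma c=digreja
  created
[in] filer expunge p=/grimiri/rop
  ToolError: not empty
[in] filer scribe p=/grimiri/crizehe c=pros
  created
[in] filer expunge p=/grimiri/crizehe
  ok
[in] filer scribe p=/snitern c=zurusma
  created
[in] filer rehome s=/snitern d=/cisted_i
  ok
[in] filer mkfold p=/dosoca_a
  ok
[in] filer quote p=/cisted_i
  zurusma
[in] filer survey p=/grimiri
  [rop/]


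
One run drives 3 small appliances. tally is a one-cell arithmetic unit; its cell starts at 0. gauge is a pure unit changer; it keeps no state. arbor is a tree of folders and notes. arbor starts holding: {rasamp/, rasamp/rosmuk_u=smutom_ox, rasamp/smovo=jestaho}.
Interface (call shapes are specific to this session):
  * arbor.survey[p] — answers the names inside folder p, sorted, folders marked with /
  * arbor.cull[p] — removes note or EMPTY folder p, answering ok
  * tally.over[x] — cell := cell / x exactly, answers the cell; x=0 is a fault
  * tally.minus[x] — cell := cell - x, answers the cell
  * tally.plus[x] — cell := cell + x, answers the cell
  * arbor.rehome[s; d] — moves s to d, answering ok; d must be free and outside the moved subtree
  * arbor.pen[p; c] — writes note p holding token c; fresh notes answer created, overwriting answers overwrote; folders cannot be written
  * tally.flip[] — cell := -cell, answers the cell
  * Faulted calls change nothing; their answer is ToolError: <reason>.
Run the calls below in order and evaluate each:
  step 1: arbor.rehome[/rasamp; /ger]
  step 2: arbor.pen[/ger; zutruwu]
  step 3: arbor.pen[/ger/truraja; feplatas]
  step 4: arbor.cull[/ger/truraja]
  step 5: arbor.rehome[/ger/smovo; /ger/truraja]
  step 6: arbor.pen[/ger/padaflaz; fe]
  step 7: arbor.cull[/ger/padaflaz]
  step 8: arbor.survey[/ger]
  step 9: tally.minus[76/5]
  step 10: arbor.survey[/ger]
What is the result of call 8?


Answer: [rosmuk_u, truraja]

Derivation:
Step: arbor.rehome[s=/rasamp; d=/ger]
Result: ok
Step: arbor.pen[p=/ger; c=zutruwu]
Result: ToolError: is a directory
Step: arbor.pen[p=/ger/truraja; c=feplatas]
Result: created
Step: arbor.cull[p=/ger/truraja]
Result: ok
Step: arbor.rehome[s=/ger/smovo; d=/ger/truraja]
Result: ok
Step: arbor.pen[p=/ger/padaflaz; c=fe]
Result: created
Step: arbor.cull[p=/ger/padaflaz]
Result: ok
Step: arbor.survey[p=/ger]
Result: [rosmuk_u, truraja]
Step: tally.minus[x=76/5]
Result: -76/5
Step: arbor.survey[p=/ger]
Result: [rosmuk_u, truraja]


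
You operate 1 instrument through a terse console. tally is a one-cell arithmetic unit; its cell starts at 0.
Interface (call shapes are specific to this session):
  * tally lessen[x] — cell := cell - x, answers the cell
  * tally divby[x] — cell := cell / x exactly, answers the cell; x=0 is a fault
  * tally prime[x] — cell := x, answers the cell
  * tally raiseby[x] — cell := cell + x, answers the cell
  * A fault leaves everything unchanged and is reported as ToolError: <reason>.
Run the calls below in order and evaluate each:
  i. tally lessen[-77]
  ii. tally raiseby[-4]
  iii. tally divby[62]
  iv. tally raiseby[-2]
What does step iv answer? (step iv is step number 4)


Answer: -51/62

Derivation:
I call tally lessen with -77, and see 77.
I call tally raiseby with -4, which returns 73.
Next I call tally divby with 62, yielding 73/62.
Using tally raiseby with -2, giving -51/62.


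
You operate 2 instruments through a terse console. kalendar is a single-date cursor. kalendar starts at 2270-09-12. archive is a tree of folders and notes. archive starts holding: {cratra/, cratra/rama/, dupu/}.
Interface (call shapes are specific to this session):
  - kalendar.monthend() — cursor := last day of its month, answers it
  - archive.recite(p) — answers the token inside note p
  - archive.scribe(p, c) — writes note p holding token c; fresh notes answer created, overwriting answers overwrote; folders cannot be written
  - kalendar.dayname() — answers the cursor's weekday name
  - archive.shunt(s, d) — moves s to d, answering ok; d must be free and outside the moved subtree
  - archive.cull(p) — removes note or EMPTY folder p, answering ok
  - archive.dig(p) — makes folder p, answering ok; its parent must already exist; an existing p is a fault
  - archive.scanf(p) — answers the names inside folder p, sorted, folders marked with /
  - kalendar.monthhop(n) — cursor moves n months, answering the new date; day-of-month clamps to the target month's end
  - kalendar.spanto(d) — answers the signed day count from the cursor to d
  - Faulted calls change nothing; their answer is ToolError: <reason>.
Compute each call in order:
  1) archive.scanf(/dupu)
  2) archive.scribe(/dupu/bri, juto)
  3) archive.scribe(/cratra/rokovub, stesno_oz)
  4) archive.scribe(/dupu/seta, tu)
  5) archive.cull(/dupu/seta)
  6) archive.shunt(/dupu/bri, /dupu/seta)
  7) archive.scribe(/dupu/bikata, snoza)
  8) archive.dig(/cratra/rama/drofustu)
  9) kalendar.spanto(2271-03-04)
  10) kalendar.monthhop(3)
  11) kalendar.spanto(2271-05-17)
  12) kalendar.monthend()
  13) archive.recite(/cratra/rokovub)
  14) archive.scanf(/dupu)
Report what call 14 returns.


Invoking archive.scanf using /dupu, and observe [].
Invoking archive.scribe using /dupu/bri, juto, and get created.
Then archive.scribe using /cratra/rokovub, stesno_oz, which returns created.
Calling archive.scribe using /dupu/seta, tu, giving created.
Now I run archive.cull using /dupu/seta, which returns ok.
I run archive.shunt using /dupu/bri, /dupu/seta: ok.
Then archive.scribe using /dupu/bikata, snoza, which returns created.
I invoke archive.dig using /cratra/rama/drofustu, giving ok.
I run kalendar.spanto using 2271-03-04, and see 173.
Calling kalendar.monthhop using 3, — result: 2270-12-12.
I invoke kalendar.spanto using 2271-05-17, — result: 156.
Using kalendar.monthend(), giving 2270-12-31.
Calling archive.recite using /cratra/rokovub, yielding stesno_oz.
Now I run archive.scanf using /dupu, giving [bikata, seta].

Answer: [bikata, seta]


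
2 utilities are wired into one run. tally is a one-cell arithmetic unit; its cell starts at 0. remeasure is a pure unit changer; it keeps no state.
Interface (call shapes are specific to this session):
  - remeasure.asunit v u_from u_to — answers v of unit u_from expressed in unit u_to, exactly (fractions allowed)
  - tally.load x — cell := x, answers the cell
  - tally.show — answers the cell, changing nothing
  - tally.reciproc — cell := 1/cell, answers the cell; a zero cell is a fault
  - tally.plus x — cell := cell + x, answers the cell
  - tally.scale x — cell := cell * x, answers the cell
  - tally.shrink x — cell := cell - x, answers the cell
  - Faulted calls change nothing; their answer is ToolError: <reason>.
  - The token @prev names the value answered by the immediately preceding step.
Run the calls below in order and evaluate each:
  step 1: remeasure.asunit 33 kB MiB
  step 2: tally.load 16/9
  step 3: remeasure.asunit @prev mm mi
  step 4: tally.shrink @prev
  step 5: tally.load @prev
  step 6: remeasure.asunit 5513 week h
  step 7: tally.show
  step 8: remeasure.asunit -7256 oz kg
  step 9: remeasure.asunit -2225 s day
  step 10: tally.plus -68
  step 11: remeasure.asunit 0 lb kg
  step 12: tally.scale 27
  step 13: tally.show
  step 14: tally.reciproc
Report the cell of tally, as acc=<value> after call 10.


Step: remeasure.asunit[v→33; u_from→kB; u_to→MiB]
Result: 4125/131072
Step: tally.load[x→16/9]
Result: 16/9
Step: remeasure.asunit[v→@prev; u_from→mm; u_to→mi]
Result: 1/905256
Step: tally.shrink[x→@prev]
Result: 1609343/905256
Step: tally.load[x→@prev]
Result: 1609343/905256
Step: remeasure.asunit[v→5513; u_from→week; u_to→h]
Result: 926184
Step: tally.show[]
Result: 1609343/905256
Step: remeasure.asunit[v→-7256; u_from→oz; u_to→kg]
Result: -41140827959/200000000
Step: remeasure.asunit[v→-2225; u_from→s; u_to→day]
Result: -89/3456
Step: tally.plus[x→-68]
Result: -59948065/905256
Step: remeasure.asunit[v→0; u_from→lb; u_to→kg]
Result: 0
Step: tally.scale[x→27]
Result: -59948065/33528
Step: tally.show[]
Result: -59948065/33528
Step: tally.reciproc[]
Result: -33528/59948065

Answer: acc=-59948065/905256


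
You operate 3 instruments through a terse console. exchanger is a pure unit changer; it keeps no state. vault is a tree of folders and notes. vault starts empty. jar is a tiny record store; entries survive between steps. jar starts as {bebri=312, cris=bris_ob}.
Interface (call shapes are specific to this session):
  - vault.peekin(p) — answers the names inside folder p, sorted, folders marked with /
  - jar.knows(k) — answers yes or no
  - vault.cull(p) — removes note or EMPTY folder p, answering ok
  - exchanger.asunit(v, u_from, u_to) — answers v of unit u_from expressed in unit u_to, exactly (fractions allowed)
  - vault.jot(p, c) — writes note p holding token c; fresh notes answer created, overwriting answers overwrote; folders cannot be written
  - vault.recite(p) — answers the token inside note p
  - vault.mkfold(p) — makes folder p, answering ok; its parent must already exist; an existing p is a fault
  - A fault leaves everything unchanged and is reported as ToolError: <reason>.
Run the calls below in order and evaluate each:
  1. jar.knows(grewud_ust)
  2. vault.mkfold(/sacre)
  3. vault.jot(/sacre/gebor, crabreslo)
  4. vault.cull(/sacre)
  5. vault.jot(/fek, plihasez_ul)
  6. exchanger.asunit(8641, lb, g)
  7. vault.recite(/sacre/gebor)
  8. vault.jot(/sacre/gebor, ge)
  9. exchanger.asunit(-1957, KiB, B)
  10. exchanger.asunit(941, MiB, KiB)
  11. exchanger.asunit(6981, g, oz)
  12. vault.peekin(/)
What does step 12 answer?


==> jar.knows(grewud_ust)
<== no
==> vault.mkfold(/sacre)
<== ok
==> vault.jot(/sacre/gebor, crabreslo)
<== created
==> vault.cull(/sacre)
<== ToolError: not empty
==> vault.jot(/fek, plihasez_ul)
<== created
==> exchanger.asunit(8641, lb, g)
<== 391949166917/100000
==> vault.recite(/sacre/gebor)
<== crabreslo
==> vault.jot(/sacre/gebor, ge)
<== overwrote
==> exchanger.asunit(-1957, KiB, B)
<== -2003968
==> exchanger.asunit(941, MiB, KiB)
<== 963584
==> exchanger.asunit(6981, g, oz)
<== 11169600000/45359237
==> vault.peekin(/)
<== [fek, sacre/]

Answer: [fek, sacre/]


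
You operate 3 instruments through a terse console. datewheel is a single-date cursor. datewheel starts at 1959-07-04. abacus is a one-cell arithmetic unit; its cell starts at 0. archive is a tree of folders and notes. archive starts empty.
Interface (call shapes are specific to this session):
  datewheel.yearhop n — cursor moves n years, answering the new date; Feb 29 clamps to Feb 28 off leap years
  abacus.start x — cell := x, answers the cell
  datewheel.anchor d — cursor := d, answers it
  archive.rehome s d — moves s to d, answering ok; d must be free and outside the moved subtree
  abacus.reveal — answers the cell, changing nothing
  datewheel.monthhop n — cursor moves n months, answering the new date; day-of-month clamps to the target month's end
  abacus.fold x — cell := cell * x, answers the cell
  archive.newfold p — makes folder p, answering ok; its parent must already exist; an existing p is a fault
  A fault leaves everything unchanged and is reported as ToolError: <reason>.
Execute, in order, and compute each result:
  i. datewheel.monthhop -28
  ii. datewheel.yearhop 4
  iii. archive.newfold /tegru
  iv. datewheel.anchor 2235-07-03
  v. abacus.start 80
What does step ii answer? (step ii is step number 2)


Answer: 1961-03-04

Derivation:
Step: datewheel.monthhop[-28]
Result: 1957-03-04
Step: datewheel.yearhop[4]
Result: 1961-03-04
Step: archive.newfold[/tegru]
Result: ok
Step: datewheel.anchor[2235-07-03]
Result: 2235-07-03
Step: abacus.start[80]
Result: 80


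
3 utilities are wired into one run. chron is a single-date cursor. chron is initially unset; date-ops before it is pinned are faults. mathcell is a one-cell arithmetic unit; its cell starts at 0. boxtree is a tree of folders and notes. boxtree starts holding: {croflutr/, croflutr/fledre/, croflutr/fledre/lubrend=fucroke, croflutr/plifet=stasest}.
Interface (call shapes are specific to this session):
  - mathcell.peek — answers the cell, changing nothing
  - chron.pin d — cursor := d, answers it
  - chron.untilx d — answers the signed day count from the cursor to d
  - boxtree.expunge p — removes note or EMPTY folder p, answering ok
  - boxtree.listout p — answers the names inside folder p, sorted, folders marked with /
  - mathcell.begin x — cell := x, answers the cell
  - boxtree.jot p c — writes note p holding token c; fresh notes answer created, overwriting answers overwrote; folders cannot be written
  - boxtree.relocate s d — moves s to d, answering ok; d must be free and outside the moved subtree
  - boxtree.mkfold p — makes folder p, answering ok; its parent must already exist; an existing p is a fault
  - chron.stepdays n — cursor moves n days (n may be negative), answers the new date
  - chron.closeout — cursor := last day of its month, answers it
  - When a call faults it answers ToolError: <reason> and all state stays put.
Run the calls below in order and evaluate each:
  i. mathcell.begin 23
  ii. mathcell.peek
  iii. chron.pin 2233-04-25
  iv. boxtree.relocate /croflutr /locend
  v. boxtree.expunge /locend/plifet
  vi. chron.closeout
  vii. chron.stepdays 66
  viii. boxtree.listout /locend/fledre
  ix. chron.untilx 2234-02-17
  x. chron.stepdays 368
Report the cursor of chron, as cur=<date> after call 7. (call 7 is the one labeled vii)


Answer: cur=2233-07-05

Derivation:
;; mathcell.begin(x='23') ~> 23
;; mathcell.peek() ~> 23
;; chron.pin(d='2233-04-25') ~> 2233-04-25
;; boxtree.relocate(s='/croflutr', d='/locend') ~> ok
;; boxtree.expunge(p='/locend/plifet') ~> ok
;; chron.closeout() ~> 2233-04-30
;; chron.stepdays(n='66') ~> 2233-07-05
;; boxtree.listout(p='/locend/fledre') ~> [lubrend]
;; chron.untilx(d='2234-02-17') ~> 227
;; chron.stepdays(n='368') ~> 2234-07-08


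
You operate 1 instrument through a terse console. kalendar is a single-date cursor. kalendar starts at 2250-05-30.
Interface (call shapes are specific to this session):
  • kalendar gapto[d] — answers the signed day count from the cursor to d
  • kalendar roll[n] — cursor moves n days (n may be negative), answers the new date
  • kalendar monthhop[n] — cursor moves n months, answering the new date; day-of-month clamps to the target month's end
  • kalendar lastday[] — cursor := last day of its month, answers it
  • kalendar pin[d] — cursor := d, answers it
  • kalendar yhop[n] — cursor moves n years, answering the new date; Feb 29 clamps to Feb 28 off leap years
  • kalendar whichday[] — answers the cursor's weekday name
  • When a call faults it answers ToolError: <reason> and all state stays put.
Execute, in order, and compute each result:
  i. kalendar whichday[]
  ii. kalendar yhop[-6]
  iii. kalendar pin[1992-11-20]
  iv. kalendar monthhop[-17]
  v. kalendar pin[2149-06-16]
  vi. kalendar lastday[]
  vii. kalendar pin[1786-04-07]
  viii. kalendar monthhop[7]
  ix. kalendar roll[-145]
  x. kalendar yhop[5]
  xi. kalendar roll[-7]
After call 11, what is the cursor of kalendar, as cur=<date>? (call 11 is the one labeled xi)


Do: kalendar whichday[]
See: Thursday
Do: kalendar yhop[n='-6']
See: 2244-05-30
Do: kalendar pin[d='1992-11-20']
See: 1992-11-20
Do: kalendar monthhop[n='-17']
See: 1991-06-20
Do: kalendar pin[d='2149-06-16']
See: 2149-06-16
Do: kalendar lastday[]
See: 2149-06-30
Do: kalendar pin[d='1786-04-07']
See: 1786-04-07
Do: kalendar monthhop[n='7']
See: 1786-11-07
Do: kalendar roll[n='-145']
See: 1786-06-15
Do: kalendar yhop[n='5']
See: 1791-06-15
Do: kalendar roll[n='-7']
See: 1791-06-08

Answer: cur=1791-06-08


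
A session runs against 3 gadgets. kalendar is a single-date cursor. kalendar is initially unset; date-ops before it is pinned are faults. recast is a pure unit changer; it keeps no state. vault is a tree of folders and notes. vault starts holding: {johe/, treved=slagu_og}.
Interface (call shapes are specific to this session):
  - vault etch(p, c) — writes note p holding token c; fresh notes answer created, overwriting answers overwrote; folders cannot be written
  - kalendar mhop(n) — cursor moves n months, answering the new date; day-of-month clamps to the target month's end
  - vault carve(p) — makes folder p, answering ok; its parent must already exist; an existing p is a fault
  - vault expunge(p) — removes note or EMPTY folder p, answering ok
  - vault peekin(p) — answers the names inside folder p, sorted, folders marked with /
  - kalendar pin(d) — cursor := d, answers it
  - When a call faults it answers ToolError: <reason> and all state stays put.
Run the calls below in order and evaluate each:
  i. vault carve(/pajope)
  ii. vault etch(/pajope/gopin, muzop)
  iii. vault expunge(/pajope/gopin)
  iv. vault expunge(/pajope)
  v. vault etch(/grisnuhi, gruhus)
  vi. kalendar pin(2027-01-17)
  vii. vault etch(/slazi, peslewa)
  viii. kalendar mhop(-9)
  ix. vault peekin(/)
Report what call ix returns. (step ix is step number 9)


-> vault carve(p=/pajope)
<- ok
-> vault etch(p=/pajope/gopin, c=muzop)
<- created
-> vault expunge(p=/pajope/gopin)
<- ok
-> vault expunge(p=/pajope)
<- ok
-> vault etch(p=/grisnuhi, c=gruhus)
<- created
-> kalendar pin(d=2027-01-17)
<- 2027-01-17
-> vault etch(p=/slazi, c=peslewa)
<- created
-> kalendar mhop(n=-9)
<- 2026-04-17
-> vault peekin(p=/)
<- [grisnuhi, johe/, slazi, treved]

Answer: [grisnuhi, johe/, slazi, treved]


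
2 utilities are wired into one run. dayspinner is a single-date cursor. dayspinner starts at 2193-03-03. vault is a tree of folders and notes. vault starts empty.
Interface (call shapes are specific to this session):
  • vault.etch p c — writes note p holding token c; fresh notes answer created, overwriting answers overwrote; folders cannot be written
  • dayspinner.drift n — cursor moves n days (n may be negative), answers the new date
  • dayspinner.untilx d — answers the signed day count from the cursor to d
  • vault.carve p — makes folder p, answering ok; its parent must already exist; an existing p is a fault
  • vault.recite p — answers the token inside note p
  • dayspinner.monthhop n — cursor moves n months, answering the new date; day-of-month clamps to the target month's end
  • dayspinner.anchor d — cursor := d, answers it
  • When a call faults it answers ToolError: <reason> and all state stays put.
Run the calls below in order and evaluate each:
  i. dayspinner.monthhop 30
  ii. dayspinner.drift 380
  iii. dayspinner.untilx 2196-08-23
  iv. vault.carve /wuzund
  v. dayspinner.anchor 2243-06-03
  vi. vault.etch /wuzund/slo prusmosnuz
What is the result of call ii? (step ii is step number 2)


Answer: 2196-09-17

Derivation:
Then dayspinner.monthhop on n='30', which returns 2195-09-03.
Now I run dayspinner.drift on n='380', — result: 2196-09-17.
Calling dayspinner.untilx on d='2196-08-23', — result: -25.
I try vault.carve on p='/wuzund', and observe ok.
I call dayspinner.anchor on d='2243-06-03', and get 2243-06-03.
Then vault.etch on p='/wuzund/slo', c='prusmosnuz', yielding created.


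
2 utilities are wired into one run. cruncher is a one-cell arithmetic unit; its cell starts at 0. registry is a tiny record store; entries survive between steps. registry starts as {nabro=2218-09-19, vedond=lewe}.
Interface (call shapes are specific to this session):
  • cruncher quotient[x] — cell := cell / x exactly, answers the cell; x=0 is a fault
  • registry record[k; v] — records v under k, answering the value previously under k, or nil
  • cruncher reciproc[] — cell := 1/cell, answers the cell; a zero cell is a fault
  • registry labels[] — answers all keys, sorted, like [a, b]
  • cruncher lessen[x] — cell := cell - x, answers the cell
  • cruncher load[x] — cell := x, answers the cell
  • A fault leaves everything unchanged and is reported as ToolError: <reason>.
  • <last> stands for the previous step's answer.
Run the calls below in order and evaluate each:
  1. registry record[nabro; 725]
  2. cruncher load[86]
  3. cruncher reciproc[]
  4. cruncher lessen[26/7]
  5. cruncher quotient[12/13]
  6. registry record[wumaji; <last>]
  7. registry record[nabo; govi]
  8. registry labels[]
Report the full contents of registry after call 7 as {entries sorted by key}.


Step: registry record[k: nabro; v: 725]
Result: 2218-09-19
Step: cruncher load[x: 86]
Result: 86
Step: cruncher reciproc[]
Result: 1/86
Step: cruncher lessen[x: 26/7]
Result: -2229/602
Step: cruncher quotient[x: 12/13]
Result: -9659/2408
Step: registry record[k: wumaji; v: <last>]
Result: nil
Step: registry record[k: nabo; v: govi]
Result: nil
Step: registry labels[]
Result: [nabo, nabro, vedond, wumaji]

Answer: {nabo=govi, nabro=725, vedond=lewe, wumaji=-9659/2408}


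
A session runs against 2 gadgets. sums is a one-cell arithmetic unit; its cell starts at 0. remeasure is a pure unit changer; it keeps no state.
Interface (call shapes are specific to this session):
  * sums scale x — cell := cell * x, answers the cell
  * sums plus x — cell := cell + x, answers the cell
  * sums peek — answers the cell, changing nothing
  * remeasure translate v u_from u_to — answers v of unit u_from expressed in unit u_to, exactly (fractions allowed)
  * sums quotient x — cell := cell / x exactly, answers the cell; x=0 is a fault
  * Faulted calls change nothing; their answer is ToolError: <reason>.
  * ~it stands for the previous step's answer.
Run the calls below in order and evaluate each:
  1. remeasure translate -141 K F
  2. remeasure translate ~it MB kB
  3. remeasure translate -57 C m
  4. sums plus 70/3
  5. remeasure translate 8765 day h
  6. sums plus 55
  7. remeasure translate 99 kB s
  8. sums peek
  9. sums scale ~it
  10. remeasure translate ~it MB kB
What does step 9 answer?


Answer: 55225/9

Derivation:
==> remeasure translate(v='-141', u_from='K', u_to='F')
<== -71347/100
==> remeasure translate(v='~it', u_from='MB', u_to='kB')
<== -713470
==> remeasure translate(v='-57', u_from='C', u_to='m')
<== ToolError: incompatible units
==> sums plus(x='70/3')
<== 70/3
==> remeasure translate(v='8765', u_from='day', u_to='h')
<== 210360
==> sums plus(x='55')
<== 235/3
==> remeasure translate(v='99', u_from='kB', u_to='s')
<== ToolError: incompatible units
==> sums peek()
<== 235/3
==> sums scale(x='~it')
<== 55225/9
==> remeasure translate(v='~it', u_from='MB', u_to='kB')
<== 55225000/9


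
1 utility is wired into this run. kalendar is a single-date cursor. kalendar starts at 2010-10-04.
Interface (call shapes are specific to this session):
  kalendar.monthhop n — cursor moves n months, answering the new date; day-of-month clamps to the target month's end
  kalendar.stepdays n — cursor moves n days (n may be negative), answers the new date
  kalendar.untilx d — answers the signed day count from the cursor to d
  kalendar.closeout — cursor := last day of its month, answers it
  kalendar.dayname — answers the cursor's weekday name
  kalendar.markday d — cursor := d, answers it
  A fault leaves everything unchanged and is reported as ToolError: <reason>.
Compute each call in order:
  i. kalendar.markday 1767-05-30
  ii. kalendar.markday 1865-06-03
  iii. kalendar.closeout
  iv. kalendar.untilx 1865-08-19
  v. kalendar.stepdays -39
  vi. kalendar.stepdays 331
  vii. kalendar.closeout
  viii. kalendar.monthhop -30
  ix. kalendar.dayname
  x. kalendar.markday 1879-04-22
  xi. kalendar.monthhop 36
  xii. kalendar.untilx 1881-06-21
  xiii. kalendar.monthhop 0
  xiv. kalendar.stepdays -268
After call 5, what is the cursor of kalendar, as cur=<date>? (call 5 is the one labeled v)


$ kalendar.markday d→1767-05-30
[out] 1767-05-30
$ kalendar.markday d→1865-06-03
[out] 1865-06-03
$ kalendar.closeout
[out] 1865-06-30
$ kalendar.untilx d→1865-08-19
[out] 50
$ kalendar.stepdays n→-39
[out] 1865-05-22
$ kalendar.stepdays n→331
[out] 1866-04-18
$ kalendar.closeout
[out] 1866-04-30
$ kalendar.monthhop n→-30
[out] 1863-10-30
$ kalendar.dayname
[out] Friday
$ kalendar.markday d→1879-04-22
[out] 1879-04-22
$ kalendar.monthhop n→36
[out] 1882-04-22
$ kalendar.untilx d→1881-06-21
[out] -305
$ kalendar.monthhop n→0
[out] 1882-04-22
$ kalendar.stepdays n→-268
[out] 1881-07-28

Answer: cur=1865-05-22


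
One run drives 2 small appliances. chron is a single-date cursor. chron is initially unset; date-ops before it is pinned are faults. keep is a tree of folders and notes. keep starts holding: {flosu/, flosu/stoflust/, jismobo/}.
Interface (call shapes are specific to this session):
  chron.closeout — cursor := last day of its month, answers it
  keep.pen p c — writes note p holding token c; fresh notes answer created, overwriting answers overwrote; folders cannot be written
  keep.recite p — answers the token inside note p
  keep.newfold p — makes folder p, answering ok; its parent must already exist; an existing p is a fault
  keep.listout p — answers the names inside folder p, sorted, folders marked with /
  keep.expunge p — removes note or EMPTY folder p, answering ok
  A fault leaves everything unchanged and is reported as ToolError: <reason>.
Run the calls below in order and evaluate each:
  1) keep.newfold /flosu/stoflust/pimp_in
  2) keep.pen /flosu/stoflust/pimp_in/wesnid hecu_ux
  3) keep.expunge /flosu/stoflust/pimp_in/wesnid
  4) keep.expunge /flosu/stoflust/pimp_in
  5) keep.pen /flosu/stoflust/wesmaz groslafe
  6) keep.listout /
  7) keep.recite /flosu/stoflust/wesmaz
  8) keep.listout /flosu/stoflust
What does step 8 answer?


Answer: [wesmaz]

Derivation:
;; newfold(p='/flosu/stoflust/pimp_in') ~> ok
;; pen(p='/flosu/stoflust/pimp_in/wesnid', c='hecu_ux') ~> created
;; expunge(p='/flosu/stoflust/pimp_in/wesnid') ~> ok
;; expunge(p='/flosu/stoflust/pimp_in') ~> ok
;; pen(p='/flosu/stoflust/wesmaz', c='groslafe') ~> created
;; listout(p='/') ~> [flosu/, jismobo/]
;; recite(p='/flosu/stoflust/wesmaz') ~> groslafe
;; listout(p='/flosu/stoflust') ~> [wesmaz]


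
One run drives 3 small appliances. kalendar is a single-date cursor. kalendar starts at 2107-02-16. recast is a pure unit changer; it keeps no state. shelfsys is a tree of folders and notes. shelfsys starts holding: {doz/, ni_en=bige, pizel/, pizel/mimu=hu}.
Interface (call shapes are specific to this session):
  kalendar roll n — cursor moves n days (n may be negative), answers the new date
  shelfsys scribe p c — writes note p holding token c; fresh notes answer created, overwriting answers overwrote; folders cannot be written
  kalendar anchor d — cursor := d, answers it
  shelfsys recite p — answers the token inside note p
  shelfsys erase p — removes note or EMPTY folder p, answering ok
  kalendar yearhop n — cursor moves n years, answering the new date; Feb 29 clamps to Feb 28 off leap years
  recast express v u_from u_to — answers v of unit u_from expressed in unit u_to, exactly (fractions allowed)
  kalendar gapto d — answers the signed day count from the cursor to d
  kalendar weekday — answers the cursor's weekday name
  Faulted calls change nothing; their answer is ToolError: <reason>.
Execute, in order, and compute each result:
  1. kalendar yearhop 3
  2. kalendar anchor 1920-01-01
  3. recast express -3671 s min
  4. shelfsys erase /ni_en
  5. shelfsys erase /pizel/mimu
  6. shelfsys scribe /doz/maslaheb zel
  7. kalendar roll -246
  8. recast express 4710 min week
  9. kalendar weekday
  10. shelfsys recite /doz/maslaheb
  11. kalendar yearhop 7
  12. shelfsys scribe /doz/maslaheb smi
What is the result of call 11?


I call kalendar yearhop(n=3), → 2110-02-16.
I try kalendar anchor(d=1920-01-01): 1920-01-01.
I call recast express(v=-3671, u_from=s, u_to=min): -3671/60.
I invoke shelfsys erase(p=/ni_en), and observe ok.
Using shelfsys erase(p=/pizel/mimu), giving ok.
Using shelfsys scribe(p=/doz/maslaheb, c=zel): created.
I call kalendar roll(n=-246), yielding 1919-04-30.
I call recast express(v=4710, u_from=min, u_to=week), → 157/336.
Invoking kalendar weekday, which returns Wednesday.
I try shelfsys recite(p=/doz/maslaheb), which returns zel.
Invoking kalendar yearhop(n=7), giving 1926-04-30.
I run shelfsys scribe(p=/doz/maslaheb, c=smi), giving overwrote.

Answer: 1926-04-30
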